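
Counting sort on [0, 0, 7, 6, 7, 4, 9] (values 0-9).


Input: [0, 0, 7, 6, 7, 4, 9]
Counts: [2, 0, 0, 0, 1, 0, 1, 2, 0, 1]

Sorted: [0, 0, 4, 6, 7, 7, 9]


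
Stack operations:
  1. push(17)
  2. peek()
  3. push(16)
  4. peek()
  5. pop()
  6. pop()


push(17) -> [17]
peek()->17
push(16) -> [17, 16]
peek()->16
pop()->16, [17]
pop()->17, []

Final stack: []


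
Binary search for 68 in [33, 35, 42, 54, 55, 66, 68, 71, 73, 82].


Step 1: lo=0, hi=9, mid=4, val=55
Step 2: lo=5, hi=9, mid=7, val=71
Step 3: lo=5, hi=6, mid=5, val=66
Step 4: lo=6, hi=6, mid=6, val=68

Found at index 6


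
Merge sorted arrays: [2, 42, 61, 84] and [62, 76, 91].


Take 2 from A
Take 42 from A
Take 61 from A
Take 62 from B
Take 76 from B
Take 84 from A

Merged: [2, 42, 61, 62, 76, 84, 91]


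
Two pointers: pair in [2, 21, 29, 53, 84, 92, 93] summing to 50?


lo=0(2)+hi=6(93)=95
lo=0(2)+hi=5(92)=94
lo=0(2)+hi=4(84)=86
lo=0(2)+hi=3(53)=55
lo=0(2)+hi=2(29)=31
lo=1(21)+hi=2(29)=50

Yes: 21+29=50


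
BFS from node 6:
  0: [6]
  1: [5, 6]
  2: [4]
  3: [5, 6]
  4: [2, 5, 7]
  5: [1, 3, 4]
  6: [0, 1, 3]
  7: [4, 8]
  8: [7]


Visit 6, enqueue [0, 1, 3]
Visit 0, enqueue []
Visit 1, enqueue [5]
Visit 3, enqueue []
Visit 5, enqueue [4]
Visit 4, enqueue [2, 7]
Visit 2, enqueue []
Visit 7, enqueue [8]
Visit 8, enqueue []

BFS order: [6, 0, 1, 3, 5, 4, 2, 7, 8]


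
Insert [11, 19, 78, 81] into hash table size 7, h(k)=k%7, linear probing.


Insert 11: h=4 -> slot 4
Insert 19: h=5 -> slot 5
Insert 78: h=1 -> slot 1
Insert 81: h=4, 2 probes -> slot 6

Table: [None, 78, None, None, 11, 19, 81]


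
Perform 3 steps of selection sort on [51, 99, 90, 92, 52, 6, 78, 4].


Initial: [51, 99, 90, 92, 52, 6, 78, 4]
Step 1: min=4 at 7
  Swap: [4, 99, 90, 92, 52, 6, 78, 51]
Step 2: min=6 at 5
  Swap: [4, 6, 90, 92, 52, 99, 78, 51]
Step 3: min=51 at 7
  Swap: [4, 6, 51, 92, 52, 99, 78, 90]

After 3 steps: [4, 6, 51, 92, 52, 99, 78, 90]


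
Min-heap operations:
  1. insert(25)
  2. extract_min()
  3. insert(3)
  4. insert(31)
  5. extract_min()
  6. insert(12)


insert(25) -> [25]
extract_min()->25, []
insert(3) -> [3]
insert(31) -> [3, 31]
extract_min()->3, [31]
insert(12) -> [12, 31]

Final heap: [12, 31]


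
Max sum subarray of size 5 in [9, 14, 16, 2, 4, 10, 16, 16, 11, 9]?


[0:5]: 45
[1:6]: 46
[2:7]: 48
[3:8]: 48
[4:9]: 57
[5:10]: 62

Max: 62 at [5:10]


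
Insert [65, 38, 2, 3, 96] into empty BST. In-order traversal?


Insert 65: root
Insert 38: L from 65
Insert 2: L from 65 -> L from 38
Insert 3: L from 65 -> L from 38 -> R from 2
Insert 96: R from 65

In-order: [2, 3, 38, 65, 96]


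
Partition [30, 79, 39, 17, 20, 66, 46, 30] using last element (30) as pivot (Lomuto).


Pivot: 30
  30 <= 30: advance i (no swap)
  17 <= 30: swap -> [30, 17, 39, 79, 20, 66, 46, 30]
  20 <= 30: swap -> [30, 17, 20, 79, 39, 66, 46, 30]
Place pivot at 3: [30, 17, 20, 30, 39, 66, 46, 79]

Partitioned: [30, 17, 20, 30, 39, 66, 46, 79]


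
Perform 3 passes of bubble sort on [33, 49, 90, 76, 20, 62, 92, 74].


Initial: [33, 49, 90, 76, 20, 62, 92, 74]
Pass 1: [33, 49, 76, 20, 62, 90, 74, 92] (4 swaps)
Pass 2: [33, 49, 20, 62, 76, 74, 90, 92] (3 swaps)
Pass 3: [33, 20, 49, 62, 74, 76, 90, 92] (2 swaps)

After 3 passes: [33, 20, 49, 62, 74, 76, 90, 92]


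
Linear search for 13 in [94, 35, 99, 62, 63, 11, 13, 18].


i=0: 94!=13
i=1: 35!=13
i=2: 99!=13
i=3: 62!=13
i=4: 63!=13
i=5: 11!=13
i=6: 13==13 found!

Found at 6, 7 comps


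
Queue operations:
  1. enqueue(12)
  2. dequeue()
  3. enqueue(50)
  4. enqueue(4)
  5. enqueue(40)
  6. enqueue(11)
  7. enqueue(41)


enqueue(12) -> [12]
dequeue()->12, []
enqueue(50) -> [50]
enqueue(4) -> [50, 4]
enqueue(40) -> [50, 4, 40]
enqueue(11) -> [50, 4, 40, 11]
enqueue(41) -> [50, 4, 40, 11, 41]

Final queue: [50, 4, 40, 11, 41]


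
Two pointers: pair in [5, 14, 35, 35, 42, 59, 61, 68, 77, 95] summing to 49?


lo=0(5)+hi=9(95)=100
lo=0(5)+hi=8(77)=82
lo=0(5)+hi=7(68)=73
lo=0(5)+hi=6(61)=66
lo=0(5)+hi=5(59)=64
lo=0(5)+hi=4(42)=47
lo=1(14)+hi=4(42)=56
lo=1(14)+hi=3(35)=49

Yes: 14+35=49


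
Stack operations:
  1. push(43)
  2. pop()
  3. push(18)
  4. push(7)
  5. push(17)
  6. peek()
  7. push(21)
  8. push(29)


push(43) -> [43]
pop()->43, []
push(18) -> [18]
push(7) -> [18, 7]
push(17) -> [18, 7, 17]
peek()->17
push(21) -> [18, 7, 17, 21]
push(29) -> [18, 7, 17, 21, 29]

Final stack: [18, 7, 17, 21, 29]


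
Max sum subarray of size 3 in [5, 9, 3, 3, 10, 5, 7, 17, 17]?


[0:3]: 17
[1:4]: 15
[2:5]: 16
[3:6]: 18
[4:7]: 22
[5:8]: 29
[6:9]: 41

Max: 41 at [6:9]


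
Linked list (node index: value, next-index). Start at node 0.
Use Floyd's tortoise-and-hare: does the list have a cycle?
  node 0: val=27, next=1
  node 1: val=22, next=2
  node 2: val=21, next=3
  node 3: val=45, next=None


Floyd's tortoise (slow, +1) and hare (fast, +2):
  init: slow=0, fast=0
  step 1: slow=1, fast=2
  step 2: fast 2->3->None, no cycle

Cycle: no


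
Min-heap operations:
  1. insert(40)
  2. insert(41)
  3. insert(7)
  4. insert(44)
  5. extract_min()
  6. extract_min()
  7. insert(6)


insert(40) -> [40]
insert(41) -> [40, 41]
insert(7) -> [7, 41, 40]
insert(44) -> [7, 41, 40, 44]
extract_min()->7, [40, 41, 44]
extract_min()->40, [41, 44]
insert(6) -> [6, 44, 41]

Final heap: [6, 44, 41]


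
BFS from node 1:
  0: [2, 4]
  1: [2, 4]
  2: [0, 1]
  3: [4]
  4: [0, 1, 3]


Visit 1, enqueue [2, 4]
Visit 2, enqueue [0]
Visit 4, enqueue [3]
Visit 0, enqueue []
Visit 3, enqueue []

BFS order: [1, 2, 4, 0, 3]


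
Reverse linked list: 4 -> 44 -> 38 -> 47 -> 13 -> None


Step 1: curr=4, set curr.next=prev(None) | reversed so far: 4
Step 2: curr=44, set curr.next=prev(4) | reversed so far: 44 -> 4
Step 3: curr=38, set curr.next=prev(44) | reversed so far: 38 -> 44 -> 4
Step 4: curr=47, set curr.next=prev(38) | reversed so far: 47 -> 38 -> 44 -> 4
Step 5: curr=13, set curr.next=prev(47) | reversed so far: 13 -> 47 -> 38 -> 44 -> 4

13 -> 47 -> 38 -> 44 -> 4 -> None


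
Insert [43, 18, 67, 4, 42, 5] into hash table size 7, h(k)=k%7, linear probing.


Insert 43: h=1 -> slot 1
Insert 18: h=4 -> slot 4
Insert 67: h=4, 1 probes -> slot 5
Insert 4: h=4, 2 probes -> slot 6
Insert 42: h=0 -> slot 0
Insert 5: h=5, 4 probes -> slot 2

Table: [42, 43, 5, None, 18, 67, 4]


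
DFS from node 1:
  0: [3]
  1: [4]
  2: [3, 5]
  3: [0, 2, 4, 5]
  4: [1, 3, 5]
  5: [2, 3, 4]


Visit 1, push [4]
Visit 4, push [5, 3]
Visit 3, push [5, 2, 0]
Visit 0, push []
Visit 2, push [5]
Visit 5, push []

DFS order: [1, 4, 3, 0, 2, 5]


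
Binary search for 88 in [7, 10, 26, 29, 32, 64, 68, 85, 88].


Step 1: lo=0, hi=8, mid=4, val=32
Step 2: lo=5, hi=8, mid=6, val=68
Step 3: lo=7, hi=8, mid=7, val=85
Step 4: lo=8, hi=8, mid=8, val=88

Found at index 8


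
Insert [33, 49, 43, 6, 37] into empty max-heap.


Insert 33: [33]
Insert 49: [49, 33]
Insert 43: [49, 33, 43]
Insert 6: [49, 33, 43, 6]
Insert 37: [49, 37, 43, 6, 33]

Final heap: [49, 37, 43, 6, 33]


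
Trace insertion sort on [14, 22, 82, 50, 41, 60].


Initial: [14, 22, 82, 50, 41, 60]
Insert 22: [14, 22, 82, 50, 41, 60]
Insert 82: [14, 22, 82, 50, 41, 60]
Insert 50: [14, 22, 50, 82, 41, 60]
Insert 41: [14, 22, 41, 50, 82, 60]
Insert 60: [14, 22, 41, 50, 60, 82]

Sorted: [14, 22, 41, 50, 60, 82]


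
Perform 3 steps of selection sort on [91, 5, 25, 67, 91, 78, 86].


Initial: [91, 5, 25, 67, 91, 78, 86]
Step 1: min=5 at 1
  Swap: [5, 91, 25, 67, 91, 78, 86]
Step 2: min=25 at 2
  Swap: [5, 25, 91, 67, 91, 78, 86]
Step 3: min=67 at 3
  Swap: [5, 25, 67, 91, 91, 78, 86]

After 3 steps: [5, 25, 67, 91, 91, 78, 86]


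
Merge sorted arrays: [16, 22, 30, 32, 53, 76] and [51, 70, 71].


Take 16 from A
Take 22 from A
Take 30 from A
Take 32 from A
Take 51 from B
Take 53 from A
Take 70 from B
Take 71 from B

Merged: [16, 22, 30, 32, 51, 53, 70, 71, 76]


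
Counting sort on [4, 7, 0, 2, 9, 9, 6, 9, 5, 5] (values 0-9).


Input: [4, 7, 0, 2, 9, 9, 6, 9, 5, 5]
Counts: [1, 0, 1, 0, 1, 2, 1, 1, 0, 3]

Sorted: [0, 2, 4, 5, 5, 6, 7, 9, 9, 9]


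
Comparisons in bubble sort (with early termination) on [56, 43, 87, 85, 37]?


Algorithm: bubble sort (with early termination)
Input: [56, 43, 87, 85, 37]
Sorted: [37, 43, 56, 85, 87]

10


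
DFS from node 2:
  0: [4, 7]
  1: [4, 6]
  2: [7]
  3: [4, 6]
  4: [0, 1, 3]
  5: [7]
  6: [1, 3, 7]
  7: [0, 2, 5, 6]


Visit 2, push [7]
Visit 7, push [6, 5, 0]
Visit 0, push [4]
Visit 4, push [3, 1]
Visit 1, push [6]
Visit 6, push [3]
Visit 3, push []
Visit 5, push []

DFS order: [2, 7, 0, 4, 1, 6, 3, 5]


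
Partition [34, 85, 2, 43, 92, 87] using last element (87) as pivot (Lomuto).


Pivot: 87
  34 <= 87: advance i (no swap)
  85 <= 87: advance i (no swap)
  2 <= 87: advance i (no swap)
  43 <= 87: advance i (no swap)
Place pivot at 4: [34, 85, 2, 43, 87, 92]

Partitioned: [34, 85, 2, 43, 87, 92]


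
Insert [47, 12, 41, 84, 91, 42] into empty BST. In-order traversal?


Insert 47: root
Insert 12: L from 47
Insert 41: L from 47 -> R from 12
Insert 84: R from 47
Insert 91: R from 47 -> R from 84
Insert 42: L from 47 -> R from 12 -> R from 41

In-order: [12, 41, 42, 47, 84, 91]


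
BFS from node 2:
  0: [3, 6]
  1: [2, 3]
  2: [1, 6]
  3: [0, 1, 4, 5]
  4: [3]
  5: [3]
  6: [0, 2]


Visit 2, enqueue [1, 6]
Visit 1, enqueue [3]
Visit 6, enqueue [0]
Visit 3, enqueue [4, 5]
Visit 0, enqueue []
Visit 4, enqueue []
Visit 5, enqueue []

BFS order: [2, 1, 6, 3, 0, 4, 5]


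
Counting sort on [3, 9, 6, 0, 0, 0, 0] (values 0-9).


Input: [3, 9, 6, 0, 0, 0, 0]
Counts: [4, 0, 0, 1, 0, 0, 1, 0, 0, 1]

Sorted: [0, 0, 0, 0, 3, 6, 9]


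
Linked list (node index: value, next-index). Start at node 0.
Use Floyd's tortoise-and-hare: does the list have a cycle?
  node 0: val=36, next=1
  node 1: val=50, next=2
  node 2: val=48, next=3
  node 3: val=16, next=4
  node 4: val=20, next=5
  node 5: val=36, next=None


Floyd's tortoise (slow, +1) and hare (fast, +2):
  init: slow=0, fast=0
  step 1: slow=1, fast=2
  step 2: slow=2, fast=4
  step 3: fast 4->5->None, no cycle

Cycle: no


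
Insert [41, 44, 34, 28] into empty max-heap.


Insert 41: [41]
Insert 44: [44, 41]
Insert 34: [44, 41, 34]
Insert 28: [44, 41, 34, 28]

Final heap: [44, 41, 34, 28]


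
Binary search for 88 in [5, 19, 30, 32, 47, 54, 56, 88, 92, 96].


Step 1: lo=0, hi=9, mid=4, val=47
Step 2: lo=5, hi=9, mid=7, val=88

Found at index 7


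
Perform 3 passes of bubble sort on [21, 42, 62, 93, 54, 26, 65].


Initial: [21, 42, 62, 93, 54, 26, 65]
Pass 1: [21, 42, 62, 54, 26, 65, 93] (3 swaps)
Pass 2: [21, 42, 54, 26, 62, 65, 93] (2 swaps)
Pass 3: [21, 42, 26, 54, 62, 65, 93] (1 swaps)

After 3 passes: [21, 42, 26, 54, 62, 65, 93]


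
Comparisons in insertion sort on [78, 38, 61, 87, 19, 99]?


Algorithm: insertion sort
Input: [78, 38, 61, 87, 19, 99]
Sorted: [19, 38, 61, 78, 87, 99]

9


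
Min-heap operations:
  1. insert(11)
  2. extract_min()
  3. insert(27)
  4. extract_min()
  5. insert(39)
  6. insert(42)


insert(11) -> [11]
extract_min()->11, []
insert(27) -> [27]
extract_min()->27, []
insert(39) -> [39]
insert(42) -> [39, 42]

Final heap: [39, 42]


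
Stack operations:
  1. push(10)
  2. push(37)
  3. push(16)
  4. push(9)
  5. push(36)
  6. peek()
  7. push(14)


push(10) -> [10]
push(37) -> [10, 37]
push(16) -> [10, 37, 16]
push(9) -> [10, 37, 16, 9]
push(36) -> [10, 37, 16, 9, 36]
peek()->36
push(14) -> [10, 37, 16, 9, 36, 14]

Final stack: [10, 37, 16, 9, 36, 14]


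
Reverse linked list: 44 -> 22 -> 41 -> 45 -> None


Step 1: curr=44, set curr.next=prev(None) | reversed so far: 44
Step 2: curr=22, set curr.next=prev(44) | reversed so far: 22 -> 44
Step 3: curr=41, set curr.next=prev(22) | reversed so far: 41 -> 22 -> 44
Step 4: curr=45, set curr.next=prev(41) | reversed so far: 45 -> 41 -> 22 -> 44

45 -> 41 -> 22 -> 44 -> None


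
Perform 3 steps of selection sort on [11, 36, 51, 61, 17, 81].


Initial: [11, 36, 51, 61, 17, 81]
Step 1: min=11 at 0
  Swap: [11, 36, 51, 61, 17, 81]
Step 2: min=17 at 4
  Swap: [11, 17, 51, 61, 36, 81]
Step 3: min=36 at 4
  Swap: [11, 17, 36, 61, 51, 81]

After 3 steps: [11, 17, 36, 61, 51, 81]


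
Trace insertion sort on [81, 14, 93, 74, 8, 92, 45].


Initial: [81, 14, 93, 74, 8, 92, 45]
Insert 14: [14, 81, 93, 74, 8, 92, 45]
Insert 93: [14, 81, 93, 74, 8, 92, 45]
Insert 74: [14, 74, 81, 93, 8, 92, 45]
Insert 8: [8, 14, 74, 81, 93, 92, 45]
Insert 92: [8, 14, 74, 81, 92, 93, 45]
Insert 45: [8, 14, 45, 74, 81, 92, 93]

Sorted: [8, 14, 45, 74, 81, 92, 93]


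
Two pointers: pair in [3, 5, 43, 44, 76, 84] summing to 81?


lo=0(3)+hi=5(84)=87
lo=0(3)+hi=4(76)=79
lo=1(5)+hi=4(76)=81

Yes: 5+76=81


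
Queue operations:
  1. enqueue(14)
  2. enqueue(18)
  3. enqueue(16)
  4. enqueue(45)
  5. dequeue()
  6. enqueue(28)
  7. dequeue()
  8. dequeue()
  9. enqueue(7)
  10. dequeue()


enqueue(14) -> [14]
enqueue(18) -> [14, 18]
enqueue(16) -> [14, 18, 16]
enqueue(45) -> [14, 18, 16, 45]
dequeue()->14, [18, 16, 45]
enqueue(28) -> [18, 16, 45, 28]
dequeue()->18, [16, 45, 28]
dequeue()->16, [45, 28]
enqueue(7) -> [45, 28, 7]
dequeue()->45, [28, 7]

Final queue: [28, 7]


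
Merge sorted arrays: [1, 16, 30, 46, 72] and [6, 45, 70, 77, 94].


Take 1 from A
Take 6 from B
Take 16 from A
Take 30 from A
Take 45 from B
Take 46 from A
Take 70 from B
Take 72 from A

Merged: [1, 6, 16, 30, 45, 46, 70, 72, 77, 94]


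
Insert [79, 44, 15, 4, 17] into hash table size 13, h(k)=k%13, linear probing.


Insert 79: h=1 -> slot 1
Insert 44: h=5 -> slot 5
Insert 15: h=2 -> slot 2
Insert 4: h=4 -> slot 4
Insert 17: h=4, 2 probes -> slot 6

Table: [None, 79, 15, None, 4, 44, 17, None, None, None, None, None, None]


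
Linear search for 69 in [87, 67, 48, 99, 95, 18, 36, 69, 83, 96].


i=0: 87!=69
i=1: 67!=69
i=2: 48!=69
i=3: 99!=69
i=4: 95!=69
i=5: 18!=69
i=6: 36!=69
i=7: 69==69 found!

Found at 7, 8 comps


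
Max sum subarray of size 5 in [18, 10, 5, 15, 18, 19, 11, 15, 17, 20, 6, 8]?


[0:5]: 66
[1:6]: 67
[2:7]: 68
[3:8]: 78
[4:9]: 80
[5:10]: 82
[6:11]: 69
[7:12]: 66

Max: 82 at [5:10]


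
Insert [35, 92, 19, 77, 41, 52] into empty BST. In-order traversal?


Insert 35: root
Insert 92: R from 35
Insert 19: L from 35
Insert 77: R from 35 -> L from 92
Insert 41: R from 35 -> L from 92 -> L from 77
Insert 52: R from 35 -> L from 92 -> L from 77 -> R from 41

In-order: [19, 35, 41, 52, 77, 92]


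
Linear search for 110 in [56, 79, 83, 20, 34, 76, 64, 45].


i=0: 56!=110
i=1: 79!=110
i=2: 83!=110
i=3: 20!=110
i=4: 34!=110
i=5: 76!=110
i=6: 64!=110
i=7: 45!=110

Not found, 8 comps


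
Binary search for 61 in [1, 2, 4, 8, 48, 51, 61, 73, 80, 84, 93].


Step 1: lo=0, hi=10, mid=5, val=51
Step 2: lo=6, hi=10, mid=8, val=80
Step 3: lo=6, hi=7, mid=6, val=61

Found at index 6


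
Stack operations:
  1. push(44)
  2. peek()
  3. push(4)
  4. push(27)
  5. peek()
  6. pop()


push(44) -> [44]
peek()->44
push(4) -> [44, 4]
push(27) -> [44, 4, 27]
peek()->27
pop()->27, [44, 4]

Final stack: [44, 4]


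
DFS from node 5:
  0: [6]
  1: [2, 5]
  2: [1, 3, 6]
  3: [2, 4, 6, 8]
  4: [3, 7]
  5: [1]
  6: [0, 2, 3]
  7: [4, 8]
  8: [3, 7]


Visit 5, push [1]
Visit 1, push [2]
Visit 2, push [6, 3]
Visit 3, push [8, 6, 4]
Visit 4, push [7]
Visit 7, push [8]
Visit 8, push []
Visit 6, push [0]
Visit 0, push []

DFS order: [5, 1, 2, 3, 4, 7, 8, 6, 0]


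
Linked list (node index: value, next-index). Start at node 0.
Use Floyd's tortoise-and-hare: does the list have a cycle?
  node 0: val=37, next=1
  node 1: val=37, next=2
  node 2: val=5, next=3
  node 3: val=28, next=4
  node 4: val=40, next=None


Floyd's tortoise (slow, +1) and hare (fast, +2):
  init: slow=0, fast=0
  step 1: slow=1, fast=2
  step 2: slow=2, fast=4
  step 3: fast -> None, no cycle

Cycle: no


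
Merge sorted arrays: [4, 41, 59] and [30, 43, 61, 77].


Take 4 from A
Take 30 from B
Take 41 from A
Take 43 from B
Take 59 from A

Merged: [4, 30, 41, 43, 59, 61, 77]


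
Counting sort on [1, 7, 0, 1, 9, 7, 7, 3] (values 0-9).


Input: [1, 7, 0, 1, 9, 7, 7, 3]
Counts: [1, 2, 0, 1, 0, 0, 0, 3, 0, 1]

Sorted: [0, 1, 1, 3, 7, 7, 7, 9]


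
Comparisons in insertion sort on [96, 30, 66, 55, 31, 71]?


Algorithm: insertion sort
Input: [96, 30, 66, 55, 31, 71]
Sorted: [30, 31, 55, 66, 71, 96]

12


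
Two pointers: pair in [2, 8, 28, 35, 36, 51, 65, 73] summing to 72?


lo=0(2)+hi=7(73)=75
lo=0(2)+hi=6(65)=67
lo=1(8)+hi=6(65)=73
lo=1(8)+hi=5(51)=59
lo=2(28)+hi=5(51)=79
lo=2(28)+hi=4(36)=64
lo=3(35)+hi=4(36)=71

No pair found


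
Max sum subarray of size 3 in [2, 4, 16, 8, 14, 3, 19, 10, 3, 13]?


[0:3]: 22
[1:4]: 28
[2:5]: 38
[3:6]: 25
[4:7]: 36
[5:8]: 32
[6:9]: 32
[7:10]: 26

Max: 38 at [2:5]


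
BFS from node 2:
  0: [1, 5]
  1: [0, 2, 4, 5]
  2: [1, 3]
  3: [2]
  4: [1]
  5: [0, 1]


Visit 2, enqueue [1, 3]
Visit 1, enqueue [0, 4, 5]
Visit 3, enqueue []
Visit 0, enqueue []
Visit 4, enqueue []
Visit 5, enqueue []

BFS order: [2, 1, 3, 0, 4, 5]


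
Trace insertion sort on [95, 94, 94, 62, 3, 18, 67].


Initial: [95, 94, 94, 62, 3, 18, 67]
Insert 94: [94, 95, 94, 62, 3, 18, 67]
Insert 94: [94, 94, 95, 62, 3, 18, 67]
Insert 62: [62, 94, 94, 95, 3, 18, 67]
Insert 3: [3, 62, 94, 94, 95, 18, 67]
Insert 18: [3, 18, 62, 94, 94, 95, 67]
Insert 67: [3, 18, 62, 67, 94, 94, 95]

Sorted: [3, 18, 62, 67, 94, 94, 95]


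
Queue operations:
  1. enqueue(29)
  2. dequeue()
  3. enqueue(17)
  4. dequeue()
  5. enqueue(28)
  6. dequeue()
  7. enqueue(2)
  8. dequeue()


enqueue(29) -> [29]
dequeue()->29, []
enqueue(17) -> [17]
dequeue()->17, []
enqueue(28) -> [28]
dequeue()->28, []
enqueue(2) -> [2]
dequeue()->2, []

Final queue: []


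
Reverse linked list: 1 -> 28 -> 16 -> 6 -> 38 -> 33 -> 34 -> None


Step 1: curr=1, set curr.next=prev(None) | reversed so far: 1
Step 2: curr=28, set curr.next=prev(1) | reversed so far: 28 -> 1
Step 3: curr=16, set curr.next=prev(28) | reversed so far: 16 -> 28 -> 1
Step 4: curr=6, set curr.next=prev(16) | reversed so far: 6 -> 16 -> 28 -> 1
Step 5: curr=38, set curr.next=prev(6) | reversed so far: 38 -> 6 -> 16 -> 28 -> 1
Step 6: curr=33, set curr.next=prev(38) | reversed so far: 33 -> 38 -> 6 -> 16 -> 28 -> 1
Step 7: curr=34, set curr.next=prev(33) | reversed so far: 34 -> 33 -> 38 -> 6 -> 16 -> 28 -> 1

34 -> 33 -> 38 -> 6 -> 16 -> 28 -> 1 -> None


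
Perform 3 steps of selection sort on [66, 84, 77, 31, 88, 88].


Initial: [66, 84, 77, 31, 88, 88]
Step 1: min=31 at 3
  Swap: [31, 84, 77, 66, 88, 88]
Step 2: min=66 at 3
  Swap: [31, 66, 77, 84, 88, 88]
Step 3: min=77 at 2
  Swap: [31, 66, 77, 84, 88, 88]

After 3 steps: [31, 66, 77, 84, 88, 88]


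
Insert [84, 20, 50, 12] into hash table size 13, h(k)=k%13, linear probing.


Insert 84: h=6 -> slot 6
Insert 20: h=7 -> slot 7
Insert 50: h=11 -> slot 11
Insert 12: h=12 -> slot 12

Table: [None, None, None, None, None, None, 84, 20, None, None, None, 50, 12]


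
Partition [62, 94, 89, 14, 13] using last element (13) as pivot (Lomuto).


Pivot: 13
Place pivot at 0: [13, 94, 89, 14, 62]

Partitioned: [13, 94, 89, 14, 62]


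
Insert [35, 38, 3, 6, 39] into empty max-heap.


Insert 35: [35]
Insert 38: [38, 35]
Insert 3: [38, 35, 3]
Insert 6: [38, 35, 3, 6]
Insert 39: [39, 38, 3, 6, 35]

Final heap: [39, 38, 3, 6, 35]


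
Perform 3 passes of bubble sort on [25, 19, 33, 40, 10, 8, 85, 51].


Initial: [25, 19, 33, 40, 10, 8, 85, 51]
Pass 1: [19, 25, 33, 10, 8, 40, 51, 85] (4 swaps)
Pass 2: [19, 25, 10, 8, 33, 40, 51, 85] (2 swaps)
Pass 3: [19, 10, 8, 25, 33, 40, 51, 85] (2 swaps)

After 3 passes: [19, 10, 8, 25, 33, 40, 51, 85]


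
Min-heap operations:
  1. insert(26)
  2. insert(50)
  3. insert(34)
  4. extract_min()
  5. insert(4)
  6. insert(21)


insert(26) -> [26]
insert(50) -> [26, 50]
insert(34) -> [26, 50, 34]
extract_min()->26, [34, 50]
insert(4) -> [4, 50, 34]
insert(21) -> [4, 21, 34, 50]

Final heap: [4, 21, 34, 50]


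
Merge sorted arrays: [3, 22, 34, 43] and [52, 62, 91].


Take 3 from A
Take 22 from A
Take 34 from A
Take 43 from A

Merged: [3, 22, 34, 43, 52, 62, 91]


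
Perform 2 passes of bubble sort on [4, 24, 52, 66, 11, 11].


Initial: [4, 24, 52, 66, 11, 11]
Pass 1: [4, 24, 52, 11, 11, 66] (2 swaps)
Pass 2: [4, 24, 11, 11, 52, 66] (2 swaps)

After 2 passes: [4, 24, 11, 11, 52, 66]


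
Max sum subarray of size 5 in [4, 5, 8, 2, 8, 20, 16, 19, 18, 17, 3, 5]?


[0:5]: 27
[1:6]: 43
[2:7]: 54
[3:8]: 65
[4:9]: 81
[5:10]: 90
[6:11]: 73
[7:12]: 62

Max: 90 at [5:10]


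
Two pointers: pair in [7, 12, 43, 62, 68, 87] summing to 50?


lo=0(7)+hi=5(87)=94
lo=0(7)+hi=4(68)=75
lo=0(7)+hi=3(62)=69
lo=0(7)+hi=2(43)=50

Yes: 7+43=50


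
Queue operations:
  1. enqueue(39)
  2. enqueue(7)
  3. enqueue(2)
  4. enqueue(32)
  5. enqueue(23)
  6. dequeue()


enqueue(39) -> [39]
enqueue(7) -> [39, 7]
enqueue(2) -> [39, 7, 2]
enqueue(32) -> [39, 7, 2, 32]
enqueue(23) -> [39, 7, 2, 32, 23]
dequeue()->39, [7, 2, 32, 23]

Final queue: [7, 2, 32, 23]


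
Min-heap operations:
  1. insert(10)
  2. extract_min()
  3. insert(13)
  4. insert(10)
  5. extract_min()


insert(10) -> [10]
extract_min()->10, []
insert(13) -> [13]
insert(10) -> [10, 13]
extract_min()->10, [13]

Final heap: [13]


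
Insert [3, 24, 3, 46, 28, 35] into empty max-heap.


Insert 3: [3]
Insert 24: [24, 3]
Insert 3: [24, 3, 3]
Insert 46: [46, 24, 3, 3]
Insert 28: [46, 28, 3, 3, 24]
Insert 35: [46, 28, 35, 3, 24, 3]

Final heap: [46, 28, 35, 3, 24, 3]


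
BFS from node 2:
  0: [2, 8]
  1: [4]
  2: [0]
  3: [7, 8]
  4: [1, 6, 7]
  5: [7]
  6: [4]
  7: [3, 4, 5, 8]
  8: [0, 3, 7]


Visit 2, enqueue [0]
Visit 0, enqueue [8]
Visit 8, enqueue [3, 7]
Visit 3, enqueue []
Visit 7, enqueue [4, 5]
Visit 4, enqueue [1, 6]
Visit 5, enqueue []
Visit 1, enqueue []
Visit 6, enqueue []

BFS order: [2, 0, 8, 3, 7, 4, 5, 1, 6]


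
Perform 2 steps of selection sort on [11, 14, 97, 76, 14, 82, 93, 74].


Initial: [11, 14, 97, 76, 14, 82, 93, 74]
Step 1: min=11 at 0
  Swap: [11, 14, 97, 76, 14, 82, 93, 74]
Step 2: min=14 at 1
  Swap: [11, 14, 97, 76, 14, 82, 93, 74]

After 2 steps: [11, 14, 97, 76, 14, 82, 93, 74]


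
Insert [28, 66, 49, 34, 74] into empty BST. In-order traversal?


Insert 28: root
Insert 66: R from 28
Insert 49: R from 28 -> L from 66
Insert 34: R from 28 -> L from 66 -> L from 49
Insert 74: R from 28 -> R from 66

In-order: [28, 34, 49, 66, 74]


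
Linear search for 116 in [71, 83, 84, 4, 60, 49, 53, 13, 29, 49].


i=0: 71!=116
i=1: 83!=116
i=2: 84!=116
i=3: 4!=116
i=4: 60!=116
i=5: 49!=116
i=6: 53!=116
i=7: 13!=116
i=8: 29!=116
i=9: 49!=116

Not found, 10 comps


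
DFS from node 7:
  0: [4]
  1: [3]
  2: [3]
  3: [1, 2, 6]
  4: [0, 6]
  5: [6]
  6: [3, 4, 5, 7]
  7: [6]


Visit 7, push [6]
Visit 6, push [5, 4, 3]
Visit 3, push [2, 1]
Visit 1, push []
Visit 2, push []
Visit 4, push [0]
Visit 0, push []
Visit 5, push []

DFS order: [7, 6, 3, 1, 2, 4, 0, 5]


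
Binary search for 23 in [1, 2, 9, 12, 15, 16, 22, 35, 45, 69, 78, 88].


Step 1: lo=0, hi=11, mid=5, val=16
Step 2: lo=6, hi=11, mid=8, val=45
Step 3: lo=6, hi=7, mid=6, val=22
Step 4: lo=7, hi=7, mid=7, val=35

Not found


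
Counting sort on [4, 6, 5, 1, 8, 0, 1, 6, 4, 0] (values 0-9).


Input: [4, 6, 5, 1, 8, 0, 1, 6, 4, 0]
Counts: [2, 2, 0, 0, 2, 1, 2, 0, 1, 0]

Sorted: [0, 0, 1, 1, 4, 4, 5, 6, 6, 8]


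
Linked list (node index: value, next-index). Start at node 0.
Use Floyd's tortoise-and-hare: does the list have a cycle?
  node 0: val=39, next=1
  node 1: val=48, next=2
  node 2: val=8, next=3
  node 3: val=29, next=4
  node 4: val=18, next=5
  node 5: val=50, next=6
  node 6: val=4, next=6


Floyd's tortoise (slow, +1) and hare (fast, +2):
  init: slow=0, fast=0
  step 1: slow=1, fast=2
  step 2: slow=2, fast=4
  step 3: slow=3, fast=6
  step 4: slow=4, fast=6
  step 5: slow=5, fast=6
  step 6: slow=6, fast=6
  slow == fast at node 6: cycle detected

Cycle: yes


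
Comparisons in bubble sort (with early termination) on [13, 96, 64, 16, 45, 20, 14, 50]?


Algorithm: bubble sort (with early termination)
Input: [13, 96, 64, 16, 45, 20, 14, 50]
Sorted: [13, 14, 16, 20, 45, 50, 64, 96]

27


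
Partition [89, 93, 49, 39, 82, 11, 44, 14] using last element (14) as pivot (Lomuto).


Pivot: 14
  11 <= 14: swap -> [11, 93, 49, 39, 82, 89, 44, 14]
Place pivot at 1: [11, 14, 49, 39, 82, 89, 44, 93]

Partitioned: [11, 14, 49, 39, 82, 89, 44, 93]


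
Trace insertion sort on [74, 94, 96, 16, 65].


Initial: [74, 94, 96, 16, 65]
Insert 94: [74, 94, 96, 16, 65]
Insert 96: [74, 94, 96, 16, 65]
Insert 16: [16, 74, 94, 96, 65]
Insert 65: [16, 65, 74, 94, 96]

Sorted: [16, 65, 74, 94, 96]


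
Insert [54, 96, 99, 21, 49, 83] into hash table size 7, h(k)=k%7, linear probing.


Insert 54: h=5 -> slot 5
Insert 96: h=5, 1 probes -> slot 6
Insert 99: h=1 -> slot 1
Insert 21: h=0 -> slot 0
Insert 49: h=0, 2 probes -> slot 2
Insert 83: h=6, 4 probes -> slot 3

Table: [21, 99, 49, 83, None, 54, 96]


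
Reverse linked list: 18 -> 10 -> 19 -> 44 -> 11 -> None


Step 1: curr=18, set curr.next=prev(None) | reversed so far: 18
Step 2: curr=10, set curr.next=prev(18) | reversed so far: 10 -> 18
Step 3: curr=19, set curr.next=prev(10) | reversed so far: 19 -> 10 -> 18
Step 4: curr=44, set curr.next=prev(19) | reversed so far: 44 -> 19 -> 10 -> 18
Step 5: curr=11, set curr.next=prev(44) | reversed so far: 11 -> 44 -> 19 -> 10 -> 18

11 -> 44 -> 19 -> 10 -> 18 -> None


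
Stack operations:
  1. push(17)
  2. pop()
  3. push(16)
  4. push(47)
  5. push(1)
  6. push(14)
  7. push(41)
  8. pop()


push(17) -> [17]
pop()->17, []
push(16) -> [16]
push(47) -> [16, 47]
push(1) -> [16, 47, 1]
push(14) -> [16, 47, 1, 14]
push(41) -> [16, 47, 1, 14, 41]
pop()->41, [16, 47, 1, 14]

Final stack: [16, 47, 1, 14]


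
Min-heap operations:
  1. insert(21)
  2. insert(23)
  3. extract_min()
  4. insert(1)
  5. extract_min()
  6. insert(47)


insert(21) -> [21]
insert(23) -> [21, 23]
extract_min()->21, [23]
insert(1) -> [1, 23]
extract_min()->1, [23]
insert(47) -> [23, 47]

Final heap: [23, 47]


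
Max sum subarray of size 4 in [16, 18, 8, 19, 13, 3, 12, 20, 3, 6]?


[0:4]: 61
[1:5]: 58
[2:6]: 43
[3:7]: 47
[4:8]: 48
[5:9]: 38
[6:10]: 41

Max: 61 at [0:4]


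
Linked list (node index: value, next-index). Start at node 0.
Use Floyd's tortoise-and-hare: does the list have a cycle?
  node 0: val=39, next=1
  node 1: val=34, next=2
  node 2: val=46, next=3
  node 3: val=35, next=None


Floyd's tortoise (slow, +1) and hare (fast, +2):
  init: slow=0, fast=0
  step 1: slow=1, fast=2
  step 2: fast 2->3->None, no cycle

Cycle: no


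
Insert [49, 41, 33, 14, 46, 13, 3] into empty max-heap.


Insert 49: [49]
Insert 41: [49, 41]
Insert 33: [49, 41, 33]
Insert 14: [49, 41, 33, 14]
Insert 46: [49, 46, 33, 14, 41]
Insert 13: [49, 46, 33, 14, 41, 13]
Insert 3: [49, 46, 33, 14, 41, 13, 3]

Final heap: [49, 46, 33, 14, 41, 13, 3]


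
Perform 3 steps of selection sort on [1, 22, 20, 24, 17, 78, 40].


Initial: [1, 22, 20, 24, 17, 78, 40]
Step 1: min=1 at 0
  Swap: [1, 22, 20, 24, 17, 78, 40]
Step 2: min=17 at 4
  Swap: [1, 17, 20, 24, 22, 78, 40]
Step 3: min=20 at 2
  Swap: [1, 17, 20, 24, 22, 78, 40]

After 3 steps: [1, 17, 20, 24, 22, 78, 40]


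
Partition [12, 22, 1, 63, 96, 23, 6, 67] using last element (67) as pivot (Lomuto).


Pivot: 67
  12 <= 67: advance i (no swap)
  22 <= 67: advance i (no swap)
  1 <= 67: advance i (no swap)
  63 <= 67: advance i (no swap)
  23 <= 67: swap -> [12, 22, 1, 63, 23, 96, 6, 67]
  6 <= 67: swap -> [12, 22, 1, 63, 23, 6, 96, 67]
Place pivot at 6: [12, 22, 1, 63, 23, 6, 67, 96]

Partitioned: [12, 22, 1, 63, 23, 6, 67, 96]


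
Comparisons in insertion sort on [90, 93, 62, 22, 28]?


Algorithm: insertion sort
Input: [90, 93, 62, 22, 28]
Sorted: [22, 28, 62, 90, 93]

10


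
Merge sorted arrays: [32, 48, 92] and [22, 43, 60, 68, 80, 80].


Take 22 from B
Take 32 from A
Take 43 from B
Take 48 from A
Take 60 from B
Take 68 from B
Take 80 from B
Take 80 from B

Merged: [22, 32, 43, 48, 60, 68, 80, 80, 92]


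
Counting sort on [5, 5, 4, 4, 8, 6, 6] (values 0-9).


Input: [5, 5, 4, 4, 8, 6, 6]
Counts: [0, 0, 0, 0, 2, 2, 2, 0, 1, 0]

Sorted: [4, 4, 5, 5, 6, 6, 8]


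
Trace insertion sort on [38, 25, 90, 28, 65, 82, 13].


Initial: [38, 25, 90, 28, 65, 82, 13]
Insert 25: [25, 38, 90, 28, 65, 82, 13]
Insert 90: [25, 38, 90, 28, 65, 82, 13]
Insert 28: [25, 28, 38, 90, 65, 82, 13]
Insert 65: [25, 28, 38, 65, 90, 82, 13]
Insert 82: [25, 28, 38, 65, 82, 90, 13]
Insert 13: [13, 25, 28, 38, 65, 82, 90]

Sorted: [13, 25, 28, 38, 65, 82, 90]


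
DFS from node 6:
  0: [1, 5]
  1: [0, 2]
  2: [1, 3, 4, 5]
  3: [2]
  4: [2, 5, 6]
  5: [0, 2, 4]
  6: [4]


Visit 6, push [4]
Visit 4, push [5, 2]
Visit 2, push [5, 3, 1]
Visit 1, push [0]
Visit 0, push [5]
Visit 5, push []
Visit 3, push []

DFS order: [6, 4, 2, 1, 0, 5, 3]


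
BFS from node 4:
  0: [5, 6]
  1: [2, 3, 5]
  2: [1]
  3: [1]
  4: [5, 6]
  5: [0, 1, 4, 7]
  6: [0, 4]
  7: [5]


Visit 4, enqueue [5, 6]
Visit 5, enqueue [0, 1, 7]
Visit 6, enqueue []
Visit 0, enqueue []
Visit 1, enqueue [2, 3]
Visit 7, enqueue []
Visit 2, enqueue []
Visit 3, enqueue []

BFS order: [4, 5, 6, 0, 1, 7, 2, 3]


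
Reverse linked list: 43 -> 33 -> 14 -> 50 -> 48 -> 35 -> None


Step 1: curr=43, set curr.next=prev(None) | reversed so far: 43
Step 2: curr=33, set curr.next=prev(43) | reversed so far: 33 -> 43
Step 3: curr=14, set curr.next=prev(33) | reversed so far: 14 -> 33 -> 43
Step 4: curr=50, set curr.next=prev(14) | reversed so far: 50 -> 14 -> 33 -> 43
Step 5: curr=48, set curr.next=prev(50) | reversed so far: 48 -> 50 -> 14 -> 33 -> 43
Step 6: curr=35, set curr.next=prev(48) | reversed so far: 35 -> 48 -> 50 -> 14 -> 33 -> 43

35 -> 48 -> 50 -> 14 -> 33 -> 43 -> None


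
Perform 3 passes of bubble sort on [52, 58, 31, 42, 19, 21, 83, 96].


Initial: [52, 58, 31, 42, 19, 21, 83, 96]
Pass 1: [52, 31, 42, 19, 21, 58, 83, 96] (4 swaps)
Pass 2: [31, 42, 19, 21, 52, 58, 83, 96] (4 swaps)
Pass 3: [31, 19, 21, 42, 52, 58, 83, 96] (2 swaps)

After 3 passes: [31, 19, 21, 42, 52, 58, 83, 96]


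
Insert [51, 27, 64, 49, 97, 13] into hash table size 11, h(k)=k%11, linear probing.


Insert 51: h=7 -> slot 7
Insert 27: h=5 -> slot 5
Insert 64: h=9 -> slot 9
Insert 49: h=5, 1 probes -> slot 6
Insert 97: h=9, 1 probes -> slot 10
Insert 13: h=2 -> slot 2

Table: [None, None, 13, None, None, 27, 49, 51, None, 64, 97]


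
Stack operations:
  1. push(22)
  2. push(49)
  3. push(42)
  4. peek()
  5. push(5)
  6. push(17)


push(22) -> [22]
push(49) -> [22, 49]
push(42) -> [22, 49, 42]
peek()->42
push(5) -> [22, 49, 42, 5]
push(17) -> [22, 49, 42, 5, 17]

Final stack: [22, 49, 42, 5, 17]


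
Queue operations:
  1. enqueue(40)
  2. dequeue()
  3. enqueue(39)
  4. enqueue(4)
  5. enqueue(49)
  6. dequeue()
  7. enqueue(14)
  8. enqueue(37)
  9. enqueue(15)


enqueue(40) -> [40]
dequeue()->40, []
enqueue(39) -> [39]
enqueue(4) -> [39, 4]
enqueue(49) -> [39, 4, 49]
dequeue()->39, [4, 49]
enqueue(14) -> [4, 49, 14]
enqueue(37) -> [4, 49, 14, 37]
enqueue(15) -> [4, 49, 14, 37, 15]

Final queue: [4, 49, 14, 37, 15]


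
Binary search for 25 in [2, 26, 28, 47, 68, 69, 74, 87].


Step 1: lo=0, hi=7, mid=3, val=47
Step 2: lo=0, hi=2, mid=1, val=26
Step 3: lo=0, hi=0, mid=0, val=2

Not found


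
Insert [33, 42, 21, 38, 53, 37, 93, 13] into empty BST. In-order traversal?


Insert 33: root
Insert 42: R from 33
Insert 21: L from 33
Insert 38: R from 33 -> L from 42
Insert 53: R from 33 -> R from 42
Insert 37: R from 33 -> L from 42 -> L from 38
Insert 93: R from 33 -> R from 42 -> R from 53
Insert 13: L from 33 -> L from 21

In-order: [13, 21, 33, 37, 38, 42, 53, 93]


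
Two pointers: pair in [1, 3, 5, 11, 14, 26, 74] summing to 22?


lo=0(1)+hi=6(74)=75
lo=0(1)+hi=5(26)=27
lo=0(1)+hi=4(14)=15
lo=1(3)+hi=4(14)=17
lo=2(5)+hi=4(14)=19
lo=3(11)+hi=4(14)=25

No pair found


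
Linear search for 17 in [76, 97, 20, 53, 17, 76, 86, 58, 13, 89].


i=0: 76!=17
i=1: 97!=17
i=2: 20!=17
i=3: 53!=17
i=4: 17==17 found!

Found at 4, 5 comps


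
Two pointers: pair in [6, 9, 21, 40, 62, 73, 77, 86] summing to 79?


lo=0(6)+hi=7(86)=92
lo=0(6)+hi=6(77)=83
lo=0(6)+hi=5(73)=79

Yes: 6+73=79


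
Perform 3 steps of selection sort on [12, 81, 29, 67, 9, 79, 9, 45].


Initial: [12, 81, 29, 67, 9, 79, 9, 45]
Step 1: min=9 at 4
  Swap: [9, 81, 29, 67, 12, 79, 9, 45]
Step 2: min=9 at 6
  Swap: [9, 9, 29, 67, 12, 79, 81, 45]
Step 3: min=12 at 4
  Swap: [9, 9, 12, 67, 29, 79, 81, 45]

After 3 steps: [9, 9, 12, 67, 29, 79, 81, 45]


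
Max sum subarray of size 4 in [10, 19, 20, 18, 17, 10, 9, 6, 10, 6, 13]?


[0:4]: 67
[1:5]: 74
[2:6]: 65
[3:7]: 54
[4:8]: 42
[5:9]: 35
[6:10]: 31
[7:11]: 35

Max: 74 at [1:5]


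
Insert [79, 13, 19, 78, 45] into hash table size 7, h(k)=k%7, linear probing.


Insert 79: h=2 -> slot 2
Insert 13: h=6 -> slot 6
Insert 19: h=5 -> slot 5
Insert 78: h=1 -> slot 1
Insert 45: h=3 -> slot 3

Table: [None, 78, 79, 45, None, 19, 13]


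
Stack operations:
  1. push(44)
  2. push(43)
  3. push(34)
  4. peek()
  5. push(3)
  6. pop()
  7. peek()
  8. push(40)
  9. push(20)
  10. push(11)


push(44) -> [44]
push(43) -> [44, 43]
push(34) -> [44, 43, 34]
peek()->34
push(3) -> [44, 43, 34, 3]
pop()->3, [44, 43, 34]
peek()->34
push(40) -> [44, 43, 34, 40]
push(20) -> [44, 43, 34, 40, 20]
push(11) -> [44, 43, 34, 40, 20, 11]

Final stack: [44, 43, 34, 40, 20, 11]


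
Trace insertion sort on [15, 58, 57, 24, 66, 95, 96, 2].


Initial: [15, 58, 57, 24, 66, 95, 96, 2]
Insert 58: [15, 58, 57, 24, 66, 95, 96, 2]
Insert 57: [15, 57, 58, 24, 66, 95, 96, 2]
Insert 24: [15, 24, 57, 58, 66, 95, 96, 2]
Insert 66: [15, 24, 57, 58, 66, 95, 96, 2]
Insert 95: [15, 24, 57, 58, 66, 95, 96, 2]
Insert 96: [15, 24, 57, 58, 66, 95, 96, 2]
Insert 2: [2, 15, 24, 57, 58, 66, 95, 96]

Sorted: [2, 15, 24, 57, 58, 66, 95, 96]


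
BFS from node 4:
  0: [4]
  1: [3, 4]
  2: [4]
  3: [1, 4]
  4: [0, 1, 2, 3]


Visit 4, enqueue [0, 1, 2, 3]
Visit 0, enqueue []
Visit 1, enqueue []
Visit 2, enqueue []
Visit 3, enqueue []

BFS order: [4, 0, 1, 2, 3]


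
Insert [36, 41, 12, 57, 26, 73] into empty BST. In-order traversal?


Insert 36: root
Insert 41: R from 36
Insert 12: L from 36
Insert 57: R from 36 -> R from 41
Insert 26: L from 36 -> R from 12
Insert 73: R from 36 -> R from 41 -> R from 57

In-order: [12, 26, 36, 41, 57, 73]


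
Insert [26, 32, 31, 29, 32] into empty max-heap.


Insert 26: [26]
Insert 32: [32, 26]
Insert 31: [32, 26, 31]
Insert 29: [32, 29, 31, 26]
Insert 32: [32, 32, 31, 26, 29]

Final heap: [32, 32, 31, 26, 29]


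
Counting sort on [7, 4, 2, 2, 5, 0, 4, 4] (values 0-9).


Input: [7, 4, 2, 2, 5, 0, 4, 4]
Counts: [1, 0, 2, 0, 3, 1, 0, 1, 0, 0]

Sorted: [0, 2, 2, 4, 4, 4, 5, 7]


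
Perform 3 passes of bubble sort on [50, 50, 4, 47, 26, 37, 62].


Initial: [50, 50, 4, 47, 26, 37, 62]
Pass 1: [50, 4, 47, 26, 37, 50, 62] (4 swaps)
Pass 2: [4, 47, 26, 37, 50, 50, 62] (4 swaps)
Pass 3: [4, 26, 37, 47, 50, 50, 62] (2 swaps)

After 3 passes: [4, 26, 37, 47, 50, 50, 62]


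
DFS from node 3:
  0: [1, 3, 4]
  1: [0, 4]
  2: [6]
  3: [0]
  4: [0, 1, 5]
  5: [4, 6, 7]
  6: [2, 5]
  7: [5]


Visit 3, push [0]
Visit 0, push [4, 1]
Visit 1, push [4]
Visit 4, push [5]
Visit 5, push [7, 6]
Visit 6, push [2]
Visit 2, push []
Visit 7, push []

DFS order: [3, 0, 1, 4, 5, 6, 2, 7]


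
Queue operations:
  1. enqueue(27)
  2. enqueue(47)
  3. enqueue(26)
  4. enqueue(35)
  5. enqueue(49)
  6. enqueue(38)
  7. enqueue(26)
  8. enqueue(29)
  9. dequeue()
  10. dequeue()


enqueue(27) -> [27]
enqueue(47) -> [27, 47]
enqueue(26) -> [27, 47, 26]
enqueue(35) -> [27, 47, 26, 35]
enqueue(49) -> [27, 47, 26, 35, 49]
enqueue(38) -> [27, 47, 26, 35, 49, 38]
enqueue(26) -> [27, 47, 26, 35, 49, 38, 26]
enqueue(29) -> [27, 47, 26, 35, 49, 38, 26, 29]
dequeue()->27, [47, 26, 35, 49, 38, 26, 29]
dequeue()->47, [26, 35, 49, 38, 26, 29]

Final queue: [26, 35, 49, 38, 26, 29]


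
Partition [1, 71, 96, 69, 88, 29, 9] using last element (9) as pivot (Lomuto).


Pivot: 9
  1 <= 9: advance i (no swap)
Place pivot at 1: [1, 9, 96, 69, 88, 29, 71]

Partitioned: [1, 9, 96, 69, 88, 29, 71]


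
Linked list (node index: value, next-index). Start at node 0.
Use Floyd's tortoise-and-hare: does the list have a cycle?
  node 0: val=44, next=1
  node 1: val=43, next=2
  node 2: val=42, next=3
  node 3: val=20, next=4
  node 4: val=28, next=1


Floyd's tortoise (slow, +1) and hare (fast, +2):
  init: slow=0, fast=0
  step 1: slow=1, fast=2
  step 2: slow=2, fast=4
  step 3: slow=3, fast=2
  step 4: slow=4, fast=4
  slow == fast at node 4: cycle detected

Cycle: yes


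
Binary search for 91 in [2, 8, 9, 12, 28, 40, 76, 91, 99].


Step 1: lo=0, hi=8, mid=4, val=28
Step 2: lo=5, hi=8, mid=6, val=76
Step 3: lo=7, hi=8, mid=7, val=91

Found at index 7


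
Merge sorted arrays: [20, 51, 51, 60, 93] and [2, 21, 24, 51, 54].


Take 2 from B
Take 20 from A
Take 21 from B
Take 24 from B
Take 51 from A
Take 51 from A
Take 51 from B
Take 54 from B

Merged: [2, 20, 21, 24, 51, 51, 51, 54, 60, 93]


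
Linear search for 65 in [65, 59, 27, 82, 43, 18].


i=0: 65==65 found!

Found at 0, 1 comps


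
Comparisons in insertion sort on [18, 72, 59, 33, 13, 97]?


Algorithm: insertion sort
Input: [18, 72, 59, 33, 13, 97]
Sorted: [13, 18, 33, 59, 72, 97]

11


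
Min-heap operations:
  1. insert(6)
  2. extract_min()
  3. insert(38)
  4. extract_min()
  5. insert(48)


insert(6) -> [6]
extract_min()->6, []
insert(38) -> [38]
extract_min()->38, []
insert(48) -> [48]

Final heap: [48]


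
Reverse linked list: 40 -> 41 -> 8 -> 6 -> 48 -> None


Step 1: curr=40, set curr.next=prev(None) | reversed so far: 40
Step 2: curr=41, set curr.next=prev(40) | reversed so far: 41 -> 40
Step 3: curr=8, set curr.next=prev(41) | reversed so far: 8 -> 41 -> 40
Step 4: curr=6, set curr.next=prev(8) | reversed so far: 6 -> 8 -> 41 -> 40
Step 5: curr=48, set curr.next=prev(6) | reversed so far: 48 -> 6 -> 8 -> 41 -> 40

48 -> 6 -> 8 -> 41 -> 40 -> None


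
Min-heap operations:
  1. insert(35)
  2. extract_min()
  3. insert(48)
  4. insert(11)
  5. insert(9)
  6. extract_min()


insert(35) -> [35]
extract_min()->35, []
insert(48) -> [48]
insert(11) -> [11, 48]
insert(9) -> [9, 48, 11]
extract_min()->9, [11, 48]

Final heap: [11, 48]


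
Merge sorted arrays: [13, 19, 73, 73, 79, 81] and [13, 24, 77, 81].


Take 13 from A
Take 13 from B
Take 19 from A
Take 24 from B
Take 73 from A
Take 73 from A
Take 77 from B
Take 79 from A
Take 81 from A

Merged: [13, 13, 19, 24, 73, 73, 77, 79, 81, 81]


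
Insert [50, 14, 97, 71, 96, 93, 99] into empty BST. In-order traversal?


Insert 50: root
Insert 14: L from 50
Insert 97: R from 50
Insert 71: R from 50 -> L from 97
Insert 96: R from 50 -> L from 97 -> R from 71
Insert 93: R from 50 -> L from 97 -> R from 71 -> L from 96
Insert 99: R from 50 -> R from 97

In-order: [14, 50, 71, 93, 96, 97, 99]


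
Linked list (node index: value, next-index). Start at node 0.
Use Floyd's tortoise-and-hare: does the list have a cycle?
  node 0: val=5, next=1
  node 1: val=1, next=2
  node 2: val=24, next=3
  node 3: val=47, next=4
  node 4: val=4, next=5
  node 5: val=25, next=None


Floyd's tortoise (slow, +1) and hare (fast, +2):
  init: slow=0, fast=0
  step 1: slow=1, fast=2
  step 2: slow=2, fast=4
  step 3: fast 4->5->None, no cycle

Cycle: no


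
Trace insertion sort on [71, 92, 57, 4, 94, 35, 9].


Initial: [71, 92, 57, 4, 94, 35, 9]
Insert 92: [71, 92, 57, 4, 94, 35, 9]
Insert 57: [57, 71, 92, 4, 94, 35, 9]
Insert 4: [4, 57, 71, 92, 94, 35, 9]
Insert 94: [4, 57, 71, 92, 94, 35, 9]
Insert 35: [4, 35, 57, 71, 92, 94, 9]
Insert 9: [4, 9, 35, 57, 71, 92, 94]

Sorted: [4, 9, 35, 57, 71, 92, 94]
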